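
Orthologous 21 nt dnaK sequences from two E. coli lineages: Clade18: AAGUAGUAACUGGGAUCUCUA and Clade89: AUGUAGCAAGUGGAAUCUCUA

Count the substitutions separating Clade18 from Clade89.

Differing sites — 2:A/U; 7:U/C; 10:C/G; 14:G/A.
That gives 4 mismatches out of 21 aligned sites, so the Hamming distance is 4.

4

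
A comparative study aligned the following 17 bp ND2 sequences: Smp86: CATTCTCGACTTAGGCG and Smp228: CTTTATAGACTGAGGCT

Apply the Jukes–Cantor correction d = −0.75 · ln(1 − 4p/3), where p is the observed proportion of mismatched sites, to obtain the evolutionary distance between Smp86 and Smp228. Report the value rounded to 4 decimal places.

The sequences differ at positions 2 (A/T), 5 (C/A), 7 (C/A), 12 (T/G), 17 (G/T).
p = 5/17 = 0.294118.
d = −0.75 · ln(1 − (4/3)·0.294118) = −0.75 · ln(0.607843) = −0.75 · (-0.497839) = 0.3734.

0.3734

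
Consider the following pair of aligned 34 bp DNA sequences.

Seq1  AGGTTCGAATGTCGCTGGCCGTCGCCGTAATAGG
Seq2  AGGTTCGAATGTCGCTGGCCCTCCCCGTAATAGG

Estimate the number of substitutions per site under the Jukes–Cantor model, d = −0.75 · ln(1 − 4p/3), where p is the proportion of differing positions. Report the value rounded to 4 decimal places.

Differing sites — 21:G/C; 24:G/C.
p = 2/34 = 0.058824.
d = −0.75 · ln(1 − (4/3)·0.058824) = −0.75 · ln(0.921568) = −0.75 · (-0.081679) = 0.0613.

0.0613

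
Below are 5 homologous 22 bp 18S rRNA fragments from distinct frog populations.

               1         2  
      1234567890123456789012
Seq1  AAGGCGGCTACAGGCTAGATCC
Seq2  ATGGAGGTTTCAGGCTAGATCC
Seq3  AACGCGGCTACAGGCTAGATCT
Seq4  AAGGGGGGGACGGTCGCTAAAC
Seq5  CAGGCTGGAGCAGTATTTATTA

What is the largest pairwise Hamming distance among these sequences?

Pairwise Hamming distances:
  Seq1 vs Seq2: 4
  Seq1 vs Seq3: 2
  Seq1 vs Seq4: 10
  Seq1 vs Seq5: 11
  Seq2 vs Seq3: 6
  Seq2 vs Seq4: 12
  Seq2 vs Seq5: 13
  Seq3 vs Seq4: 12
  Seq3 vs Seq5: 12
  Seq4 vs Seq5: 12
The largest is 13, between Seq2 and Seq5.

13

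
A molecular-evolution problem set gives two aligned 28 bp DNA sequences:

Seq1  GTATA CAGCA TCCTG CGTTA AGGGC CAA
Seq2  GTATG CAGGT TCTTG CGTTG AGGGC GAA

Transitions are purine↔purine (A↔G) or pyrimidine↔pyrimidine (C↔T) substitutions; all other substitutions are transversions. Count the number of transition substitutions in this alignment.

3

Differing sites — 5:A/G (Ti); 9:C/G (Tv); 10:A/T (Tv); 13:C/T (Ti); 20:A/G (Ti); 26:C/G (Tv).
Of the 6 differences, 3 transitions and 3 transversions, so the answer is 3.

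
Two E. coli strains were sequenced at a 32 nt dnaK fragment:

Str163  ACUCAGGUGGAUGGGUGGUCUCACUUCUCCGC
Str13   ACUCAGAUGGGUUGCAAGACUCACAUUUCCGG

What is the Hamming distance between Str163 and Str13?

Differing sites — 7:G/A; 11:A/G; 13:G/U; 15:G/C; 16:U/A; 17:G/A; 19:U/A; 25:U/A; 27:C/U; 32:C/G.
That gives 10 mismatches out of 32 aligned sites, so the Hamming distance is 10.

10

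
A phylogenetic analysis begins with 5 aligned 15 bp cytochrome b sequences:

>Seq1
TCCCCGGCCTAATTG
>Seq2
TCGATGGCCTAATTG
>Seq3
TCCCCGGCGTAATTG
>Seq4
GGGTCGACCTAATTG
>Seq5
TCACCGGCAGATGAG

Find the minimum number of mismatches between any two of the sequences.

1

Pairwise Hamming distances:
  Seq1 vs Seq2: 3
  Seq1 vs Seq3: 1
  Seq1 vs Seq4: 5
  Seq1 vs Seq5: 6
  Seq2 vs Seq3: 4
  Seq2 vs Seq4: 5
  Seq2 vs Seq5: 8
  Seq3 vs Seq4: 6
  Seq3 vs Seq5: 6
  Seq4 vs Seq5: 10
The smallest is 1, between Seq1 and Seq3.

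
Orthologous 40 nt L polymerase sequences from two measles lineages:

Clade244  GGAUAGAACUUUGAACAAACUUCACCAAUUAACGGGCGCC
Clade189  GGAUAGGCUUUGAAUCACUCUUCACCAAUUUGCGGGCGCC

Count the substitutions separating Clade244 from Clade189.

The sequences differ at positions 7 (A/G), 8 (A/C), 9 (C/U), 12 (U/G), 13 (G/A), 15 (A/U), 18 (A/C), 19 (A/U), 31 (A/U), 32 (A/G).
That gives 10 mismatches out of 40 aligned sites, so the Hamming distance is 10.

10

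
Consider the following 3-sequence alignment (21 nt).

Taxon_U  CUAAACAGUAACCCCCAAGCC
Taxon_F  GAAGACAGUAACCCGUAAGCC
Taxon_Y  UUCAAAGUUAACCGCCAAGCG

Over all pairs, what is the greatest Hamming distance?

Pairwise Hamming distances:
  Taxon_U vs Taxon_F: 5
  Taxon_U vs Taxon_Y: 7
  Taxon_F vs Taxon_Y: 11
The largest is 11, between Taxon_F and Taxon_Y.

11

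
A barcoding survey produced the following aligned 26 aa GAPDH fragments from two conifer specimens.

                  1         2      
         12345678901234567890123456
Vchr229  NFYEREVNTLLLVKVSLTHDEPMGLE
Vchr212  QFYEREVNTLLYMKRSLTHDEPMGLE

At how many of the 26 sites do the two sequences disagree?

4

The sequences differ at positions 1 (N/Q), 12 (L/Y), 13 (V/M), 15 (V/R).
That gives 4 mismatches out of 26 aligned sites, so the Hamming distance is 4.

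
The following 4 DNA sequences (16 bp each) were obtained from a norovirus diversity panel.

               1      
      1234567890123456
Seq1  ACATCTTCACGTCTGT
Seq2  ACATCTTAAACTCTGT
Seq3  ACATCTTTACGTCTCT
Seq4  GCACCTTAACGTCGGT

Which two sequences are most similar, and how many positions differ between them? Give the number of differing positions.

2

Pairwise Hamming distances:
  Seq1 vs Seq2: 3
  Seq1 vs Seq3: 2
  Seq1 vs Seq4: 4
  Seq2 vs Seq3: 4
  Seq2 vs Seq4: 5
  Seq3 vs Seq4: 5
The smallest is 2, between Seq1 and Seq3.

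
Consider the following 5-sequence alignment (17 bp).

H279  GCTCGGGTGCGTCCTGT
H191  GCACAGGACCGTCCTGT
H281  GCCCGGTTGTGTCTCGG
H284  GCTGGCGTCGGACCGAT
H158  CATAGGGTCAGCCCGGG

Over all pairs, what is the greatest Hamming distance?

Pairwise Hamming distances:
  H279 vs H191: 4
  H279 vs H281: 6
  H279 vs H284: 7
  H279 vs H158: 8
  H191 vs H281: 9
  H191 vs H284: 9
  H191 vs H158: 10
  H281 vs H284: 11
  H281 vs H158: 10
  H284 vs H158: 8
The largest is 11, between H281 and H284.

11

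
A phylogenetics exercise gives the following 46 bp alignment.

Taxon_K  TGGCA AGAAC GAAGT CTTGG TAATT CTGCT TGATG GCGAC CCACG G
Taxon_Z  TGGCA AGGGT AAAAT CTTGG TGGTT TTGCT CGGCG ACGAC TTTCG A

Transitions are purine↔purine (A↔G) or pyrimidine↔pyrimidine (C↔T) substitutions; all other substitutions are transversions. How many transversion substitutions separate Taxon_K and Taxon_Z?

1

Mismatches occur at site 8 (A↔G, transition), site 9 (A↔G, transition), site 10 (C↔T, transition), site 11 (G↔A, transition), site 14 (G↔A, transition), site 22 (A↔G, transition), site 23 (A↔G, transition), site 26 (C↔T, transition), site 31 (T↔C, transition), site 33 (A↔G, transition), site 34 (T↔C, transition), site 36 (G↔A, transition), site 41 (C↔T, transition), site 42 (C↔T, transition), site 43 (A↔T, transversion), site 46 (G↔A, transition).
Of the 16 differences, 15 transitions and 1 transversion, so the answer is 1.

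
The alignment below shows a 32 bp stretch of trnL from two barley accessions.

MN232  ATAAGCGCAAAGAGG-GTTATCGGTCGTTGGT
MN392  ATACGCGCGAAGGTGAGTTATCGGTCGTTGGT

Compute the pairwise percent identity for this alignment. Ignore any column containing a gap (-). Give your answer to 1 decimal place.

Excluding the 1 gap column leaves 31 comparable sites.
Mismatches occur at site 4 (A/C), site 9 (A/G), site 13 (A/G), site 14 (G/T).
27 of the 31 comparable sites match, so the percent identity is 27/31 × 100 = 87.1%.

87.1%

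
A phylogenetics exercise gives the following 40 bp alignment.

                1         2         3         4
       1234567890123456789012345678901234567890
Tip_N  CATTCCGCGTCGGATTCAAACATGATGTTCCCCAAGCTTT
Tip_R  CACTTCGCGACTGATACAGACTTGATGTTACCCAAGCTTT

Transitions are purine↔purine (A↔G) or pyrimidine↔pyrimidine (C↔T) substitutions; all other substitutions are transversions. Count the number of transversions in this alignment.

5

Mismatches occur at site 3 (T→C, transition), site 5 (C→T, transition), site 10 (T→A, transversion), site 12 (G→T, transversion), site 16 (T→A, transversion), site 19 (A→G, transition), site 22 (A→T, transversion), site 30 (C→A, transversion).
Of the 8 differences, 3 transitions and 5 transversions, so the answer is 5.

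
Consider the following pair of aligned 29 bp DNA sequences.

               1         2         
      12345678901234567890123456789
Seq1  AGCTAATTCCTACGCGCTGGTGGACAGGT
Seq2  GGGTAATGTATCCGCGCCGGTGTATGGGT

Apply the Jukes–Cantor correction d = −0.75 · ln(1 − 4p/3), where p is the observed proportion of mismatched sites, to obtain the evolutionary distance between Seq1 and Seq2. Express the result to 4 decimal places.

0.4618

Mismatches occur at site 1 (A→G), site 3 (C→G), site 8 (T→G), site 9 (C→T), site 10 (C→A), site 12 (A→C), site 18 (T→C), site 23 (G→T), site 25 (C→T), site 26 (A→G).
p = 10/29 = 0.344828.
d = −0.75 · ln(1 − (4/3)·0.344828) = −0.75 · ln(0.540229) = −0.75 · (-0.615762) = 0.4618.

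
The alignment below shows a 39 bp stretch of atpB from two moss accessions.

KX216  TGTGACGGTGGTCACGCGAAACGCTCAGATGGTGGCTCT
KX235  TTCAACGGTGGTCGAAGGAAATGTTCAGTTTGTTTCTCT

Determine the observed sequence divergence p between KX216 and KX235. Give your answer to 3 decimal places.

0.333

The sequences differ at positions 2 (G/T), 3 (T/C), 4 (G/A), 14 (A/G), 15 (C/A), 16 (G/A), 17 (C/G), 22 (C/T), 24 (C/T), 29 (A/T), 31 (G/T), 34 (G/T), 35 (G/T).
There are 13 differences over 39 sites, so p = 13/39 = 0.333.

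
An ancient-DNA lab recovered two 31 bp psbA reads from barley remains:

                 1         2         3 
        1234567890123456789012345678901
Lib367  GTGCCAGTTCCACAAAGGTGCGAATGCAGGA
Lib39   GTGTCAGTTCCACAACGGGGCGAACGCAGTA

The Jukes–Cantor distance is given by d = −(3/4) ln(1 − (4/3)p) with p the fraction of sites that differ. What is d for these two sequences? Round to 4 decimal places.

The sequences differ at positions 4 (C/T), 16 (A/C), 19 (T/G), 25 (T/C), 30 (G/T).
p = 5/31 = 0.161290.
d = −0.75 · ln(1 − (4/3)·0.161290) = −0.75 · ln(0.784947) = −0.75 · (-0.242139) = 0.1816.

0.1816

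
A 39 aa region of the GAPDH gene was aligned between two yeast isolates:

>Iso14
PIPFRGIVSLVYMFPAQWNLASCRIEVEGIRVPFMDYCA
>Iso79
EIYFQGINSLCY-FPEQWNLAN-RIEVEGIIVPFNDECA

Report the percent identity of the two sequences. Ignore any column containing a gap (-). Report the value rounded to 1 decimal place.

Excluding the 2 gap columns leaves 37 comparable sites.
Differing sites — 1:P/E; 3:P/Y; 5:R/Q; 8:V/N; 11:V/C; 16:A/E; 22:S/N; 31:R/I; 35:M/N; 37:Y/E.
27 of the 37 comparable sites match, so the percent identity is 27/37 × 100 = 73.0%.

73.0%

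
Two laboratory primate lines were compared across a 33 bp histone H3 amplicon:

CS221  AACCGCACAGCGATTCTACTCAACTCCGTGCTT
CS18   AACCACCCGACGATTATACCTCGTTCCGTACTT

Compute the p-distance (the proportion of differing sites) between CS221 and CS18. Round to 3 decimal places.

The sequences differ at positions 5 (G/A), 7 (A/C), 9 (A/G), 10 (G/A), 16 (C/A), 20 (T/C), 21 (C/T), 22 (A/C), 23 (A/G), 24 (C/T), 30 (G/A).
There are 11 differences over 33 sites, so p = 11/33 = 0.333.

0.333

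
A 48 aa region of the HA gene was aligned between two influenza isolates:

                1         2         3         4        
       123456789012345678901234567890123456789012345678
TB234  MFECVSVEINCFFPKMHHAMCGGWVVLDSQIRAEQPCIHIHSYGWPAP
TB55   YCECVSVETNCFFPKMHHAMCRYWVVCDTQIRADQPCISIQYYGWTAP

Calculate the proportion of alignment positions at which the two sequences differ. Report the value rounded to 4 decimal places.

Differing sites — 1:M/Y; 2:F/C; 9:I/T; 22:G/R; 23:G/Y; 27:L/C; 29:S/T; 34:E/D; 39:H/S; 41:H/Q; 42:S/Y; 46:P/T.
There are 12 differences over 48 sites, so p = 12/48 = 0.2500.

0.2500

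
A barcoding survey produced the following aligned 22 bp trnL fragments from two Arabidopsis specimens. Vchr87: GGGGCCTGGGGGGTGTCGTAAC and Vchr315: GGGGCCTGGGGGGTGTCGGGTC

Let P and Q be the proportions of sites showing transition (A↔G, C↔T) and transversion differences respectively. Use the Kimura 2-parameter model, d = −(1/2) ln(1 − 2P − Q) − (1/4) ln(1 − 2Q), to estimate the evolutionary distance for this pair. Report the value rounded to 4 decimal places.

Mismatches occur at site 19 (T/G, transversion), site 20 (A/G, transition), site 21 (A/T, transversion).
Of the 3 differences, 1 transition and 2 transversions over 22 sites: P = 1/22 = 0.045455, Q = 2/22 = 0.090909.
d = −0.5·ln(0.818181) − 0.25·ln(0.818182) = −0.5·(-0.200672) − 0.25·(-0.200670) = 0.1505.

0.1505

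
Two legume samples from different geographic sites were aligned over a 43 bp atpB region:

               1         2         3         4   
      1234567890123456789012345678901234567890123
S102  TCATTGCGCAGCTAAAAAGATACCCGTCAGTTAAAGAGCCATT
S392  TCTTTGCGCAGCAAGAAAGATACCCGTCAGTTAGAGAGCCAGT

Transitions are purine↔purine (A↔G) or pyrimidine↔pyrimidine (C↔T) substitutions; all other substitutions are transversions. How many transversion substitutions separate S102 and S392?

3

Differing sites — 3:A/T (Tv); 13:T/A (Tv); 15:A/G (Ti); 34:A/G (Ti); 42:T/G (Tv).
Of the 5 differences, 2 transitions and 3 transversions, so the answer is 3.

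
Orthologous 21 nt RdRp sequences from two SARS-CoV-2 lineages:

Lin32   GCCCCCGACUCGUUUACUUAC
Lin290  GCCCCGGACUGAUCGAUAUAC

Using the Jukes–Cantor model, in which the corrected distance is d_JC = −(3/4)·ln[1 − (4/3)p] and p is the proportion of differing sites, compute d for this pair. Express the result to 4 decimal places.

0.4408

The sequences differ at positions 6 (C/G), 11 (C/G), 12 (G/A), 14 (U/C), 15 (U/G), 17 (C/U), 18 (U/A).
p = 7/21 = 0.333333.
d = −0.75 · ln(1 − (4/3)·0.333333) = −0.75 · ln(0.555556) = −0.75 · (-0.587786) = 0.4408.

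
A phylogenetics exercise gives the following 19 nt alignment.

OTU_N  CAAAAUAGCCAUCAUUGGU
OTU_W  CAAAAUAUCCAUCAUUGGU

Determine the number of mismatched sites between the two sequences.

1

Differing sites — 8:G/U.
That gives 1 mismatch out of 19 aligned sites, so the Hamming distance is 1.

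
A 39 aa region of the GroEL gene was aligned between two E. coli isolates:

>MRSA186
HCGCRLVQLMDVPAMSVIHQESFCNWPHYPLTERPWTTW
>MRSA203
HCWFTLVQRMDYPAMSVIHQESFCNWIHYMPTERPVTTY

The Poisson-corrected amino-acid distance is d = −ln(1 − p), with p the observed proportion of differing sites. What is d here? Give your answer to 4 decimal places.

The sequences differ at positions 3 (G/W), 4 (C/F), 5 (R/T), 9 (L/R), 12 (V/Y), 27 (P/I), 30 (P/M), 31 (L/P), 36 (W/V), 39 (W/Y).
p = 10/39 = 0.256410.
d = −ln(1 − 0.256410) = −ln(0.743590) = 0.2963.

0.2963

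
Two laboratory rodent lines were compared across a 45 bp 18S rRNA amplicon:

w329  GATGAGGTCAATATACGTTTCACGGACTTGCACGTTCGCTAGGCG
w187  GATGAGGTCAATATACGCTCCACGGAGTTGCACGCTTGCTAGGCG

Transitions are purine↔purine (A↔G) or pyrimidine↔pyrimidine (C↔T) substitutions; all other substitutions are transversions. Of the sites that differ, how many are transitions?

4

Mismatches occur at site 18 (T→C, transition), site 20 (T→C, transition), site 27 (C→G, transversion), site 35 (T→C, transition), site 37 (C→T, transition).
Of the 5 differences, 4 transitions and 1 transversion, so the answer is 4.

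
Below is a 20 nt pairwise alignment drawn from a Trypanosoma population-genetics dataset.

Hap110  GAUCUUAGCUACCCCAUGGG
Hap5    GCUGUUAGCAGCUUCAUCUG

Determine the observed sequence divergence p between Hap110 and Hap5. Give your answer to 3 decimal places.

Differing sites — 2:A/C; 4:C/G; 10:U/A; 11:A/G; 13:C/U; 14:C/U; 18:G/C; 19:G/U.
There are 8 differences over 20 sites, so p = 8/20 = 0.400.

0.400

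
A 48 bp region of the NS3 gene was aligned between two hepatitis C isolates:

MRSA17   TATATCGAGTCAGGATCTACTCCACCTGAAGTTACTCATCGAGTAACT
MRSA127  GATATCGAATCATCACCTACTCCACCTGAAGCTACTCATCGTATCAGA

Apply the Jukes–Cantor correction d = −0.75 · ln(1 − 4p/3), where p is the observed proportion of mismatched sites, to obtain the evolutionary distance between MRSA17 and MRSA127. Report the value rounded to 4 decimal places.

0.2735

The sequences differ at positions 1 (T/G), 9 (G/A), 13 (G/T), 14 (G/C), 16 (T/C), 32 (T/C), 42 (A/T), 43 (G/A), 45 (A/C), 47 (C/G), 48 (T/A).
p = 11/48 = 0.229167.
d = −0.75 · ln(1 − (4/3)·0.229167) = −0.75 · ln(0.694444) = −0.75 · (-0.364644) = 0.2735.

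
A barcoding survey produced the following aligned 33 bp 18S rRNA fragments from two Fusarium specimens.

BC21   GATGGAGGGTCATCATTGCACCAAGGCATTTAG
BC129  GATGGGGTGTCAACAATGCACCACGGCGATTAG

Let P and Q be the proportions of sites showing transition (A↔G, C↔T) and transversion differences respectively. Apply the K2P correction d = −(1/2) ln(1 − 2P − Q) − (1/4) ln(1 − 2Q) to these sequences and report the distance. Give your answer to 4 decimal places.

0.2495

Differing sites — 6:A/G (Ti); 8:G/T (Tv); 13:T/A (Tv); 16:T/A (Tv); 24:A/C (Tv); 28:A/G (Ti); 29:T/A (Tv).
Of the 7 differences, 2 transitions and 5 transversions over 33 sites: P = 2/33 = 0.060606, Q = 5/33 = 0.151515.
d = −0.5·ln(0.727273) − 0.25·ln(0.696970) = −0.5·(-0.318453) − 0.25·(-0.361013) = 0.2495.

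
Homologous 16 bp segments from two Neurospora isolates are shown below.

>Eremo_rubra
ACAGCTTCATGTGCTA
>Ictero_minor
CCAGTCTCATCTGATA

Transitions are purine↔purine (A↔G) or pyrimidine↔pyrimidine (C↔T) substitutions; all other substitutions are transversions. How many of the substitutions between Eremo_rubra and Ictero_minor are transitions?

2

Mismatches occur at site 1 (A↔C, transversion), site 5 (C↔T, transition), site 6 (T↔C, transition), site 11 (G↔C, transversion), site 14 (C↔A, transversion).
Of the 5 differences, 2 transitions and 3 transversions, so the answer is 2.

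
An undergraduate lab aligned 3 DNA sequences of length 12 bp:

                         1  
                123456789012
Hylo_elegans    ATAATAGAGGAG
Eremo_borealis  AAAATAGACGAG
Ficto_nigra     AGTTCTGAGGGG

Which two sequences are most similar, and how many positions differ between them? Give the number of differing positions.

Pairwise Hamming distances:
  Hylo_elegans vs Eremo_borealis: 2
  Hylo_elegans vs Ficto_nigra: 6
  Eremo_borealis vs Ficto_nigra: 7
The smallest is 2, between Hylo_elegans and Eremo_borealis.

2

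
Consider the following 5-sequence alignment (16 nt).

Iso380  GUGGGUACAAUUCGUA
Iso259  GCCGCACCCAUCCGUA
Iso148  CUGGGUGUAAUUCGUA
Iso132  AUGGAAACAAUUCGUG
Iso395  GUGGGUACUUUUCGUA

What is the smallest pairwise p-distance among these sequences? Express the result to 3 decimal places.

0.125

Pairwise Hamming distances:
  Iso380 vs Iso259: 7
  Iso380 vs Iso148: 3
  Iso380 vs Iso132: 4
  Iso380 vs Iso395: 2
  Iso259 vs Iso148: 9
  Iso259 vs Iso132: 8
  Iso259 vs Iso395: 8
  Iso148 vs Iso132: 6
  Iso148 vs Iso395: 5
  Iso132 vs Iso395: 6
The smallest is 2 mismatches, between Iso380 and Iso395; p = 2/16 = 0.125.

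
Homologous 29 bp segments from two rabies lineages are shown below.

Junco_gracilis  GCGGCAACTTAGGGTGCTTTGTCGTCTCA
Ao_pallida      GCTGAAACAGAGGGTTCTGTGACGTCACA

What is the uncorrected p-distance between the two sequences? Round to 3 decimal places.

0.276

Differing sites — 3:G/T; 5:C/A; 9:T/A; 10:T/G; 16:G/T; 19:T/G; 22:T/A; 27:T/A.
There are 8 differences over 29 sites, so p = 8/29 = 0.276.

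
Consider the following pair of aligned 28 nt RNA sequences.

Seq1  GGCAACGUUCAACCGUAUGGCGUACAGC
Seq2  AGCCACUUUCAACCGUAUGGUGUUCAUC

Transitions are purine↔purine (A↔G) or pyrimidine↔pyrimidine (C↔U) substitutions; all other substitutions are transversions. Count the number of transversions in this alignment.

Mismatches occur at site 1 (G↔A, transition), site 4 (A↔C, transversion), site 7 (G↔U, transversion), site 21 (C↔U, transition), site 24 (A↔U, transversion), site 27 (G↔U, transversion).
Of the 6 differences, 2 transitions and 4 transversions, so the answer is 4.

4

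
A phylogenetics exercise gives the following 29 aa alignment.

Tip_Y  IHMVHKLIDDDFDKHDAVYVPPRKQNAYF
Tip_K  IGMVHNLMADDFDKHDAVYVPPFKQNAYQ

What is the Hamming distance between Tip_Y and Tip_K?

The sequences differ at positions 2 (H/G), 6 (K/N), 8 (I/M), 9 (D/A), 23 (R/F), 29 (F/Q).
That gives 6 mismatches out of 29 aligned sites, so the Hamming distance is 6.

6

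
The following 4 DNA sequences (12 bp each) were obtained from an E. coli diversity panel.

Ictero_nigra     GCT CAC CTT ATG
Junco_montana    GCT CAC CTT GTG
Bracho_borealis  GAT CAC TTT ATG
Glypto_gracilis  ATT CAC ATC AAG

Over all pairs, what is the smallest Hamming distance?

Pairwise Hamming distances:
  Ictero_nigra vs Junco_montana: 1
  Ictero_nigra vs Bracho_borealis: 2
  Ictero_nigra vs Glypto_gracilis: 5
  Junco_montana vs Bracho_borealis: 3
  Junco_montana vs Glypto_gracilis: 6
  Bracho_borealis vs Glypto_gracilis: 5
The smallest is 1, between Ictero_nigra and Junco_montana.

1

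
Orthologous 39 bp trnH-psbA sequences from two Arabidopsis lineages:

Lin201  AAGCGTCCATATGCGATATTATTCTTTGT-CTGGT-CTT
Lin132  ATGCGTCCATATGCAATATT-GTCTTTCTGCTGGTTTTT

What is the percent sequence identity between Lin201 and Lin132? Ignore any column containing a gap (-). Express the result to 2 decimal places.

Excluding the 3 gap columns leaves 36 comparable sites.
The sequences differ at positions 2 (A/T), 15 (G/A), 22 (T/G), 28 (G/C), 37 (C/T).
31 of the 36 comparable sites match, so the percent identity is 31/36 × 100 = 86.11%.

86.11%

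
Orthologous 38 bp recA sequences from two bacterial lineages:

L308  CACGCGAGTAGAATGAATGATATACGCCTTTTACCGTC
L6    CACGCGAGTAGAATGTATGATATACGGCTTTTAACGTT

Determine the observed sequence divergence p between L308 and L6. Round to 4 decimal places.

0.1053

The sequences differ at positions 16 (A/T), 27 (C/G), 34 (C/A), 38 (C/T).
There are 4 differences over 38 sites, so p = 4/38 = 0.1053.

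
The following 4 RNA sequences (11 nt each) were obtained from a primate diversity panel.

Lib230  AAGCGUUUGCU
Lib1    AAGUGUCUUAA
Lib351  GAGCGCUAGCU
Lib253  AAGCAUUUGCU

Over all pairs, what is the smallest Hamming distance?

Pairwise Hamming distances:
  Lib230 vs Lib1: 5
  Lib230 vs Lib351: 3
  Lib230 vs Lib253: 1
  Lib1 vs Lib351: 8
  Lib1 vs Lib253: 6
  Lib351 vs Lib253: 4
The smallest is 1, between Lib230 and Lib253.

1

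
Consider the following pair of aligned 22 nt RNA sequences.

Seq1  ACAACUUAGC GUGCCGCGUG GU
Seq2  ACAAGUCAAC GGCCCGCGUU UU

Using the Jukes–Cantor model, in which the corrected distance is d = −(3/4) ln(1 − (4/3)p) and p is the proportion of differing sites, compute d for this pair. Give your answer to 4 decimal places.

0.4141

Mismatches occur at site 5 (C/G), site 7 (U/C), site 9 (G/A), site 12 (U/G), site 13 (G/C), site 20 (G/U), site 21 (G/U).
p = 7/22 = 0.318182.
d = −0.75 · ln(1 − (4/3)·0.318182) = −0.75 · ln(0.575757) = −0.75 · (-0.552070) = 0.4141.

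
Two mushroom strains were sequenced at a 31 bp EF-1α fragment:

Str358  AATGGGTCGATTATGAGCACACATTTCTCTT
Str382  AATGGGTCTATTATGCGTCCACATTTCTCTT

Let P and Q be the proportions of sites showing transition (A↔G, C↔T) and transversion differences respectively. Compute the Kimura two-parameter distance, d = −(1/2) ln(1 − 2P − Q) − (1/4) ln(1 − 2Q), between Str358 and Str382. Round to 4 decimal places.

0.1417

The sequences differ at positions 9 (G/T, transversion), 16 (A/C, transversion), 18 (C/T, transition), 19 (A/C, transversion).
Of the 4 differences, 1 transition and 3 transversions over 31 sites: P = 1/31 = 0.032258, Q = 3/31 = 0.096774.
d = −0.5·ln(0.838710) − 0.25·ln(0.806452) = −0.5·(-0.175890) − 0.25·(-0.215111) = 0.1417.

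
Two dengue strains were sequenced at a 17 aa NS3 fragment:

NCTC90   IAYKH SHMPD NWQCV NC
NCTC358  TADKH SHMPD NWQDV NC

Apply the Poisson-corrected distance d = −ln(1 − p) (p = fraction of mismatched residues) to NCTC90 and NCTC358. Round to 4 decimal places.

Mismatches occur at site 1 (I→T), site 3 (Y→D), site 14 (C→D).
p = 3/17 = 0.176471.
d = −ln(1 − 0.176471) = −ln(0.823529) = 0.1942.

0.1942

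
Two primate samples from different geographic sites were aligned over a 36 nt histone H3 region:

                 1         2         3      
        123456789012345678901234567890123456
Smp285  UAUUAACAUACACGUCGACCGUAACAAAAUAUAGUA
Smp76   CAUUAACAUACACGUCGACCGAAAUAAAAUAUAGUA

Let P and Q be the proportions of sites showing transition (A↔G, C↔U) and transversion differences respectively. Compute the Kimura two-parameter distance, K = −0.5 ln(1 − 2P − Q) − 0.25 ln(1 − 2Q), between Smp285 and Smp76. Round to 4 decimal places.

Mismatches occur at site 1 (U/C, transition), site 22 (U/A, transversion), site 25 (C/U, transition).
Of the 3 differences, 2 transitions and 1 transversion over 36 sites: P = 2/36 = 0.055556, Q = 1/36 = 0.027778.
d = −0.5·ln(0.861110) − 0.25·ln(0.944444) = −0.5·(-0.149533) − 0.25·(-0.057159) = 0.0891.

0.0891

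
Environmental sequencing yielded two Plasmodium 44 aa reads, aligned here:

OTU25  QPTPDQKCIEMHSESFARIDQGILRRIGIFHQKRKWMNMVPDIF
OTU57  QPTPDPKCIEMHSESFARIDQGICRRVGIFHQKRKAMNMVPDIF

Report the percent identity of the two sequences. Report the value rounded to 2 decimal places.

The sequences differ at positions 6 (Q/P), 24 (L/C), 27 (I/V), 36 (W/A).
40 of the 44 sites match, so the percent identity is 40/44 × 100 = 90.91%.

90.91%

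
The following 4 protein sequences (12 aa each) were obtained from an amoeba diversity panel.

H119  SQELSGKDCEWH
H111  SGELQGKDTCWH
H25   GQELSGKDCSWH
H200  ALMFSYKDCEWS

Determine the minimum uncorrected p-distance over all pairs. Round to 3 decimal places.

0.167

Pairwise Hamming distances:
  H119 vs H111: 4
  H119 vs H25: 2
  H119 vs H200: 6
  H111 vs H25: 5
  H111 vs H200: 9
  H25 vs H200: 7
The smallest is 2 mismatches, between H119 and H25; p = 2/12 = 0.167.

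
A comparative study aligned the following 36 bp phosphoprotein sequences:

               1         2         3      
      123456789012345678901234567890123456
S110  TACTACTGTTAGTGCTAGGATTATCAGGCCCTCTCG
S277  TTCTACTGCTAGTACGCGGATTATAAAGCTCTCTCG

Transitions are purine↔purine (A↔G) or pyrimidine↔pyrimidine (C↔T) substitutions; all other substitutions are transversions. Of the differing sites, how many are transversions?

Differing sites — 2:A/T (Tv); 9:T/C (Ti); 14:G/A (Ti); 16:T/G (Tv); 17:A/C (Tv); 25:C/A (Tv); 27:G/A (Ti); 30:C/T (Ti).
Of the 8 differences, 4 transitions and 4 transversions, so the answer is 4.

4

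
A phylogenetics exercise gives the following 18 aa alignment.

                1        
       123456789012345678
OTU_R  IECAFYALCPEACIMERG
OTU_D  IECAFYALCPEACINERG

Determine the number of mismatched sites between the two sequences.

A single mismatch occurs at site 15 (M/N).
That gives 1 mismatch out of 18 aligned sites, so the Hamming distance is 1.

1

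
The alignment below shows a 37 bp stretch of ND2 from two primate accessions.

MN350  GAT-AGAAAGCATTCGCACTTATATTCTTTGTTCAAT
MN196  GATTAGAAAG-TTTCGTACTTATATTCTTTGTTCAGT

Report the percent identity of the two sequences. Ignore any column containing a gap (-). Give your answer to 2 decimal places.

Excluding the 2 gap columns leaves 35 comparable sites.
Mismatches occur at site 12 (A→T), site 17 (C→T), site 36 (A→G).
32 of the 35 comparable sites match, so the percent identity is 32/35 × 100 = 91.43%.

91.43%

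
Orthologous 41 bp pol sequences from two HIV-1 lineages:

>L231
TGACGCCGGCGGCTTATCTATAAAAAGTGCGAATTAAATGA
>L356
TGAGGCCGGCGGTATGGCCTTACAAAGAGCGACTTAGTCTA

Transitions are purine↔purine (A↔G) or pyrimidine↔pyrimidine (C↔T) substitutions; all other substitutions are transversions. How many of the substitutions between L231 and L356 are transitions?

Mismatches occur at site 4 (C→G, transversion), site 13 (C→T, transition), site 14 (T→A, transversion), site 16 (A→G, transition), site 17 (T→G, transversion), site 19 (T→C, transition), site 20 (A→T, transversion), site 23 (A→C, transversion), site 28 (T→A, transversion), site 33 (A→C, transversion), site 37 (A→G, transition), site 38 (A→T, transversion), site 39 (T→C, transition), site 40 (G→T, transversion).
Of the 14 differences, 5 transitions and 9 transversions, so the answer is 5.

5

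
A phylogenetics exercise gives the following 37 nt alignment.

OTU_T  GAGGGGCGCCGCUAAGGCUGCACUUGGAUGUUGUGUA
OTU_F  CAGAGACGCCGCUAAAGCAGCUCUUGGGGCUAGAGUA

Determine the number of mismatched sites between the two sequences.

The sequences differ at positions 1 (G/C), 4 (G/A), 6 (G/A), 16 (G/A), 19 (U/A), 22 (A/U), 28 (A/G), 29 (U/G), 30 (G/C), 32 (U/A), 34 (U/A).
That gives 11 mismatches out of 37 aligned sites, so the Hamming distance is 11.

11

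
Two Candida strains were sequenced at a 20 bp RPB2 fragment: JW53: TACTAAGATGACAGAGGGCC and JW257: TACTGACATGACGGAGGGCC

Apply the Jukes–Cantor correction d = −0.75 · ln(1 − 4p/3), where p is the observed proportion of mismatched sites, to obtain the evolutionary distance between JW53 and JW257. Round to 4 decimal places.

0.1674

Differing sites — 5:A/G; 7:G/C; 13:A/G.
p = 3/20 = 0.150000.
d = −0.75 · ln(1 − (4/3)·0.150000) = −0.75 · ln(0.800000) = −0.75 · (-0.223144) = 0.1674.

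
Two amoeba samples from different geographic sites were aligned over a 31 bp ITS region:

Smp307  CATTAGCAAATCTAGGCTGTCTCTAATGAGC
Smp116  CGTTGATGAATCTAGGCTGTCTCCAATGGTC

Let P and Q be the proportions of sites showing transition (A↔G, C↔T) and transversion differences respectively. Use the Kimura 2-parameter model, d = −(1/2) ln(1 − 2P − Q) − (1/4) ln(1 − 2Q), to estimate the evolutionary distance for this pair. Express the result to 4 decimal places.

Mismatches occur at site 2 (A→G, transition), site 5 (A→G, transition), site 6 (G→A, transition), site 7 (C→T, transition), site 8 (A→G, transition), site 24 (T→C, transition), site 29 (A→G, transition), site 30 (G→T, transversion).
Of the 8 differences, 7 transitions and 1 transversion over 31 sites: P = 7/31 = 0.225806, Q = 1/31 = 0.032258.
d = −0.5·ln(0.516130) − 0.25·ln(0.935484) = −0.5·(-0.661397) − 0.25·(-0.066691) = 0.3474.

0.3474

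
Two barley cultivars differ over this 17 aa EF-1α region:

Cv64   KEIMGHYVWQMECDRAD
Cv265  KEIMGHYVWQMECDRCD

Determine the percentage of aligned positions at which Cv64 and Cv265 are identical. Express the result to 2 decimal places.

94.12%

A single mismatch occurs at site 16 (A/C).
16 of the 17 sites match, so the percent identity is 16/17 × 100 = 94.12%.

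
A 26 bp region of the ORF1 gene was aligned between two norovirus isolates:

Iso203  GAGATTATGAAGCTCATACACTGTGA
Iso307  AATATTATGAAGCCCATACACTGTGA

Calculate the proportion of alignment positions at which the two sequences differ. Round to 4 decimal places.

Differing sites — 1:G/A; 3:G/T; 14:T/C.
There are 3 differences over 26 sites, so p = 3/26 = 0.1154.

0.1154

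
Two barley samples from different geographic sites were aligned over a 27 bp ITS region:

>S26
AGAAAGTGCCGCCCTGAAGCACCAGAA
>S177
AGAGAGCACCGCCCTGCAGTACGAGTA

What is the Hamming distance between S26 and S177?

7

The sequences differ at positions 4 (A/G), 7 (T/C), 8 (G/A), 17 (A/C), 20 (C/T), 23 (C/G), 26 (A/T).
That gives 7 mismatches out of 27 aligned sites, so the Hamming distance is 7.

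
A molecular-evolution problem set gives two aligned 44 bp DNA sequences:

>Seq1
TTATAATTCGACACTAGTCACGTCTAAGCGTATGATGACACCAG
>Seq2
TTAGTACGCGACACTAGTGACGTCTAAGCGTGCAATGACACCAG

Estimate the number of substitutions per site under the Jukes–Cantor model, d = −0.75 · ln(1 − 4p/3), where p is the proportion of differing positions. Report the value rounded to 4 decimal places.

Differing sites — 4:T/G; 5:A/T; 7:T/C; 8:T/G; 19:C/G; 32:A/G; 33:T/C; 34:G/A.
p = 8/44 = 0.181818.
d = −0.75 · ln(1 − (4/3)·0.181818) = −0.75 · ln(0.757576) = −0.75 · (-0.277631) = 0.2082.

0.2082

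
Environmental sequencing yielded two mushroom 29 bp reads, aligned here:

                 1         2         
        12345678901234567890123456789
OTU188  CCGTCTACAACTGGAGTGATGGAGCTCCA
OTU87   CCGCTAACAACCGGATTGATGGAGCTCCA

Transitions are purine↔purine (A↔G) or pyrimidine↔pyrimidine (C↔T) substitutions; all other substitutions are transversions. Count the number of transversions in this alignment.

Mismatches occur at site 4 (T↔C, transition), site 5 (C↔T, transition), site 6 (T↔A, transversion), site 12 (T↔C, transition), site 16 (G↔T, transversion).
Of the 5 differences, 3 transitions and 2 transversions, so the answer is 2.

2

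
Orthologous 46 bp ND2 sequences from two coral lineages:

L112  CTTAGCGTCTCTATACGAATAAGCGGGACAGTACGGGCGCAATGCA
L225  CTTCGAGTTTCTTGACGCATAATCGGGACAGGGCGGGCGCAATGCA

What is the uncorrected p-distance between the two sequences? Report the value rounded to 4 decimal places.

Mismatches occur at site 4 (A→C), site 6 (C→A), site 9 (C→T), site 13 (A→T), site 14 (T→G), site 18 (A→C), site 23 (G→T), site 32 (T→G), site 33 (A→G).
There are 9 differences over 46 sites, so p = 9/46 = 0.1957.

0.1957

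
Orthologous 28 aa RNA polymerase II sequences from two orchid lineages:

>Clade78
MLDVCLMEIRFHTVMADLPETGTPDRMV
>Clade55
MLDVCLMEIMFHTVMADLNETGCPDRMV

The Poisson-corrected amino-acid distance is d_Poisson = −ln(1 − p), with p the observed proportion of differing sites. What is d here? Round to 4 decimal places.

Mismatches occur at site 10 (R→M), site 19 (P→N), site 23 (T→C).
p = 3/28 = 0.107143.
d = −ln(1 − 0.107143) = −ln(0.892857) = 0.1133.

0.1133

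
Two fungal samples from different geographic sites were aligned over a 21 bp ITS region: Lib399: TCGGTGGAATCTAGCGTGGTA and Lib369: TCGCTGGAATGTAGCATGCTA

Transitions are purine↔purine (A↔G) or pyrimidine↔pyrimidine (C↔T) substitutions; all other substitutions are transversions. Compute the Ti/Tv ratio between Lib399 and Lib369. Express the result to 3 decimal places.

0.333

Differing sites — 4:G/C (Tv); 11:C/G (Tv); 16:G/A (Ti); 19:G/C (Tv).
Of the 4 differences, 1 transition and 3 transversions, so Ti/Tv = 1/3 = 0.333.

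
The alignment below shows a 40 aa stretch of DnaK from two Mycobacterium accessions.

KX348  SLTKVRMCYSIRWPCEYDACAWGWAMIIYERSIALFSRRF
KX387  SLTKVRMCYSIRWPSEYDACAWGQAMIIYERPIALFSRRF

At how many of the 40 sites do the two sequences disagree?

Mismatches occur at site 15 (C/S), site 24 (W/Q), site 32 (S/P).
That gives 3 mismatches out of 40 aligned sites, so the Hamming distance is 3.

3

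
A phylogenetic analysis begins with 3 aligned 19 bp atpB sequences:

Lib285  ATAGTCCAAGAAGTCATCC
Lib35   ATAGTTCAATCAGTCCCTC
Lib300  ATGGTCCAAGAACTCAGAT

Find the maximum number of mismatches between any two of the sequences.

9

Pairwise Hamming distances:
  Lib285 vs Lib35: 6
  Lib285 vs Lib300: 5
  Lib35 vs Lib300: 9
The largest is 9, between Lib35 and Lib300.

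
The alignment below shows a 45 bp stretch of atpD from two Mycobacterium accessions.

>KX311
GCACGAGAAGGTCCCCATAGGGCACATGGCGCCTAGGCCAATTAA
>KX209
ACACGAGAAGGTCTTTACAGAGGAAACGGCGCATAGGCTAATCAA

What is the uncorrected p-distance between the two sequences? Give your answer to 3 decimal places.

Mismatches occur at site 1 (G↔A), site 14 (C↔T), site 15 (C↔T), site 16 (C↔T), site 18 (T↔C), site 21 (G↔A), site 23 (C↔G), site 25 (C↔A), site 27 (T↔C), site 33 (C↔A), site 39 (C↔T), site 43 (T↔C).
There are 12 differences over 45 sites, so p = 12/45 = 0.267.

0.267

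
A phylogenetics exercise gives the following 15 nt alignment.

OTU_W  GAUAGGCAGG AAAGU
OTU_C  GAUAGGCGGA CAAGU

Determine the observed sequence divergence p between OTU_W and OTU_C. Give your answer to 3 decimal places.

0.200

Differing sites — 8:A/G; 10:G/A; 11:A/C.
There are 3 differences over 15 sites, so p = 3/15 = 0.200.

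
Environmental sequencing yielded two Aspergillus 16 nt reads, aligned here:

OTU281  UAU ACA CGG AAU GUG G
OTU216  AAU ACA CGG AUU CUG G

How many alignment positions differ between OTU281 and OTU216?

3

The sequences differ at positions 1 (U/A), 11 (A/U), 13 (G/C).
That gives 3 mismatches out of 16 aligned sites, so the Hamming distance is 3.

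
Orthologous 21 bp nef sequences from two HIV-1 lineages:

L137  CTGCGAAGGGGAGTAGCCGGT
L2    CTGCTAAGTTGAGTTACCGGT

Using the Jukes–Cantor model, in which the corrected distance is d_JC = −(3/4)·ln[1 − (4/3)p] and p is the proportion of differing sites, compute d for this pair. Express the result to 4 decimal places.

Mismatches occur at site 5 (G/T), site 9 (G/T), site 10 (G/T), site 15 (A/T), site 16 (G/A).
p = 5/21 = 0.238095.
d = −0.75 · ln(1 − (4/3)·0.238095) = −0.75 · ln(0.682540) = −0.75 · (-0.381934) = 0.2865.

0.2865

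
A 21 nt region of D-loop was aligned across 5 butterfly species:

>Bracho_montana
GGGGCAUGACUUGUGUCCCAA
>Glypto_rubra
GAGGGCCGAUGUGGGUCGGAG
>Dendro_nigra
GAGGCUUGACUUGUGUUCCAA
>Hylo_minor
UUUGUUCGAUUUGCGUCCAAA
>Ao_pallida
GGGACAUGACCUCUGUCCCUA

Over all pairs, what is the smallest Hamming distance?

Pairwise Hamming distances:
  Bracho_montana vs Glypto_rubra: 10
  Bracho_montana vs Dendro_nigra: 3
  Bracho_montana vs Hylo_minor: 9
  Bracho_montana vs Ao_pallida: 4
  Glypto_rubra vs Dendro_nigra: 10
  Glypto_rubra vs Hylo_minor: 10
  Glypto_rubra vs Ao_pallida: 13
  Dendro_nigra vs Hylo_minor: 9
  Dendro_nigra vs Ao_pallida: 7
  Hylo_minor vs Ao_pallida: 13
The smallest is 3, between Bracho_montana and Dendro_nigra.

3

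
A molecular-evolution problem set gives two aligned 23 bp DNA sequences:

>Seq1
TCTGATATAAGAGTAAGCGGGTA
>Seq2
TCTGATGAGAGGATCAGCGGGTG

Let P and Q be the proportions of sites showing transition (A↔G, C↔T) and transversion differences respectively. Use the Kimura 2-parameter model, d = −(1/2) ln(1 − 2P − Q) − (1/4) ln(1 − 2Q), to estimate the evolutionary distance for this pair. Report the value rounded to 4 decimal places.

Mismatches occur at site 7 (A→G, transition), site 8 (T→A, transversion), site 9 (A→G, transition), site 12 (A→G, transition), site 13 (G→A, transition), site 15 (A→C, transversion), site 23 (A→G, transition).
Of the 7 differences, 5 transitions and 2 transversions over 23 sites: P = 5/23 = 0.217391, Q = 2/23 = 0.086957.
d = −0.5·ln(0.478261) − 0.25·ln(0.826086) = −0.5·(-0.737599) − 0.25·(-0.191056) = 0.4166.

0.4166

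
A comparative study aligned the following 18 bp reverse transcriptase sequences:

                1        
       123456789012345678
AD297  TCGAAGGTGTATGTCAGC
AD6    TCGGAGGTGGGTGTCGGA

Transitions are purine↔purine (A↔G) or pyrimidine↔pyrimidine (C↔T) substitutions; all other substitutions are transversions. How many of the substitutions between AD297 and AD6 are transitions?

Mismatches occur at site 4 (A/G, transition), site 10 (T/G, transversion), site 11 (A/G, transition), site 16 (A/G, transition), site 18 (C/A, transversion).
Of the 5 differences, 3 transitions and 2 transversions, so the answer is 3.

3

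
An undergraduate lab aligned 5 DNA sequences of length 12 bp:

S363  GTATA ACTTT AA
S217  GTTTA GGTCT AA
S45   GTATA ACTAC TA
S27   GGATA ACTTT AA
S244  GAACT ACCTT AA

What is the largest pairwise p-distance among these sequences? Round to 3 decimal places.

0.667

Pairwise Hamming distances:
  S363 vs S217: 4
  S363 vs S45: 3
  S363 vs S27: 1
  S363 vs S244: 4
  S217 vs S45: 6
  S217 vs S27: 5
  S217 vs S244: 8
  S45 vs S27: 4
  S45 vs S244: 7
  S27 vs S244: 4
The largest is 8 mismatches, between S217 and S244; p = 8/12 = 0.667.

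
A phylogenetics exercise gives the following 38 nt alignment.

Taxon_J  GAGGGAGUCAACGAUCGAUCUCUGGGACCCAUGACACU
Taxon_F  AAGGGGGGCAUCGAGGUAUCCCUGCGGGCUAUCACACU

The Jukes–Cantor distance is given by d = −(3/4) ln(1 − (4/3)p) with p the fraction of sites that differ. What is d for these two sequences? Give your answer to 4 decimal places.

Mismatches occur at site 1 (G/A), site 6 (A/G), site 8 (U/G), site 11 (A/U), site 15 (U/G), site 16 (C/G), site 17 (G/U), site 21 (U/C), site 25 (G/C), site 27 (A/G), site 28 (C/G), site 30 (C/U), site 33 (G/C).
p = 13/38 = 0.342105.
d = −0.75 · ln(1 − (4/3)·0.342105) = −0.75 · ln(0.543860) = −0.75 · (-0.609063) = 0.4568.

0.4568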